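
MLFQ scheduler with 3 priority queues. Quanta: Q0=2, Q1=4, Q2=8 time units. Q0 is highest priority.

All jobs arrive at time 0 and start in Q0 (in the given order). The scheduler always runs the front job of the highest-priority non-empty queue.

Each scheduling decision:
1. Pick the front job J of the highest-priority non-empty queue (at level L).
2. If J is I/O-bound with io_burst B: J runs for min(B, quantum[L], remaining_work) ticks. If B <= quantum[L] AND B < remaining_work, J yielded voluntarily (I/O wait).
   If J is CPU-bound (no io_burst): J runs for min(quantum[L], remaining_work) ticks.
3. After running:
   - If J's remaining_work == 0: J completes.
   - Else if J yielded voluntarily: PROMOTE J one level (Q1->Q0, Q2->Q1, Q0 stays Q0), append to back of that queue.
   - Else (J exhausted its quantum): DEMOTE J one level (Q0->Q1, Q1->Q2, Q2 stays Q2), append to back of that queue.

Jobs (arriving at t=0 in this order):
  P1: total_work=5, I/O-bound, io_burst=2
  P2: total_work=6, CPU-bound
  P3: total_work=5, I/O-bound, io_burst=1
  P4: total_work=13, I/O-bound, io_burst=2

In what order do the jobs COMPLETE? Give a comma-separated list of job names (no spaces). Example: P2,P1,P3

Answer: P1,P3,P4,P2

Derivation:
t=0-2: P1@Q0 runs 2, rem=3, I/O yield, promote→Q0. Q0=[P2,P3,P4,P1] Q1=[] Q2=[]
t=2-4: P2@Q0 runs 2, rem=4, quantum used, demote→Q1. Q0=[P3,P4,P1] Q1=[P2] Q2=[]
t=4-5: P3@Q0 runs 1, rem=4, I/O yield, promote→Q0. Q0=[P4,P1,P3] Q1=[P2] Q2=[]
t=5-7: P4@Q0 runs 2, rem=11, I/O yield, promote→Q0. Q0=[P1,P3,P4] Q1=[P2] Q2=[]
t=7-9: P1@Q0 runs 2, rem=1, I/O yield, promote→Q0. Q0=[P3,P4,P1] Q1=[P2] Q2=[]
t=9-10: P3@Q0 runs 1, rem=3, I/O yield, promote→Q0. Q0=[P4,P1,P3] Q1=[P2] Q2=[]
t=10-12: P4@Q0 runs 2, rem=9, I/O yield, promote→Q0. Q0=[P1,P3,P4] Q1=[P2] Q2=[]
t=12-13: P1@Q0 runs 1, rem=0, completes. Q0=[P3,P4] Q1=[P2] Q2=[]
t=13-14: P3@Q0 runs 1, rem=2, I/O yield, promote→Q0. Q0=[P4,P3] Q1=[P2] Q2=[]
t=14-16: P4@Q0 runs 2, rem=7, I/O yield, promote→Q0. Q0=[P3,P4] Q1=[P2] Q2=[]
t=16-17: P3@Q0 runs 1, rem=1, I/O yield, promote→Q0. Q0=[P4,P3] Q1=[P2] Q2=[]
t=17-19: P4@Q0 runs 2, rem=5, I/O yield, promote→Q0. Q0=[P3,P4] Q1=[P2] Q2=[]
t=19-20: P3@Q0 runs 1, rem=0, completes. Q0=[P4] Q1=[P2] Q2=[]
t=20-22: P4@Q0 runs 2, rem=3, I/O yield, promote→Q0. Q0=[P4] Q1=[P2] Q2=[]
t=22-24: P4@Q0 runs 2, rem=1, I/O yield, promote→Q0. Q0=[P4] Q1=[P2] Q2=[]
t=24-25: P4@Q0 runs 1, rem=0, completes. Q0=[] Q1=[P2] Q2=[]
t=25-29: P2@Q1 runs 4, rem=0, completes. Q0=[] Q1=[] Q2=[]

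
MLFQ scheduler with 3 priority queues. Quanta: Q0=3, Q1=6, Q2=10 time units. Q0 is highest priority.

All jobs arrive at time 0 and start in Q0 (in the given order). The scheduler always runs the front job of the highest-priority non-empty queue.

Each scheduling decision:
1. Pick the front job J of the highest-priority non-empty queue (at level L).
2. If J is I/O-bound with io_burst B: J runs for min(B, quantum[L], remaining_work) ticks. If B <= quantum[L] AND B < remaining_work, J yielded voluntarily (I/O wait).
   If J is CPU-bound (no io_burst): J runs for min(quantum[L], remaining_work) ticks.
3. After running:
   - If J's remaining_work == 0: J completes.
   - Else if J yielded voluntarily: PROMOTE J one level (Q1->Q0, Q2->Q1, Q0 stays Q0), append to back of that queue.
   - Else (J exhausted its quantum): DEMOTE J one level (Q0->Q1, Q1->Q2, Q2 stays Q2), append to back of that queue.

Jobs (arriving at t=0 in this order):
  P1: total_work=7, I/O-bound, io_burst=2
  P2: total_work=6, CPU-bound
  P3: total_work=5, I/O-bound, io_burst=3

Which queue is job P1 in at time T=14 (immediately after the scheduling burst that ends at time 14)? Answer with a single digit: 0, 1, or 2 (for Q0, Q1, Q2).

t=0-2: P1@Q0 runs 2, rem=5, I/O yield, promote→Q0. Q0=[P2,P3,P1] Q1=[] Q2=[]
t=2-5: P2@Q0 runs 3, rem=3, quantum used, demote→Q1. Q0=[P3,P1] Q1=[P2] Q2=[]
t=5-8: P3@Q0 runs 3, rem=2, I/O yield, promote→Q0. Q0=[P1,P3] Q1=[P2] Q2=[]
t=8-10: P1@Q0 runs 2, rem=3, I/O yield, promote→Q0. Q0=[P3,P1] Q1=[P2] Q2=[]
t=10-12: P3@Q0 runs 2, rem=0, completes. Q0=[P1] Q1=[P2] Q2=[]
t=12-14: P1@Q0 runs 2, rem=1, I/O yield, promote→Q0. Q0=[P1] Q1=[P2] Q2=[]
t=14-15: P1@Q0 runs 1, rem=0, completes. Q0=[] Q1=[P2] Q2=[]
t=15-18: P2@Q1 runs 3, rem=0, completes. Q0=[] Q1=[] Q2=[]

Answer: 0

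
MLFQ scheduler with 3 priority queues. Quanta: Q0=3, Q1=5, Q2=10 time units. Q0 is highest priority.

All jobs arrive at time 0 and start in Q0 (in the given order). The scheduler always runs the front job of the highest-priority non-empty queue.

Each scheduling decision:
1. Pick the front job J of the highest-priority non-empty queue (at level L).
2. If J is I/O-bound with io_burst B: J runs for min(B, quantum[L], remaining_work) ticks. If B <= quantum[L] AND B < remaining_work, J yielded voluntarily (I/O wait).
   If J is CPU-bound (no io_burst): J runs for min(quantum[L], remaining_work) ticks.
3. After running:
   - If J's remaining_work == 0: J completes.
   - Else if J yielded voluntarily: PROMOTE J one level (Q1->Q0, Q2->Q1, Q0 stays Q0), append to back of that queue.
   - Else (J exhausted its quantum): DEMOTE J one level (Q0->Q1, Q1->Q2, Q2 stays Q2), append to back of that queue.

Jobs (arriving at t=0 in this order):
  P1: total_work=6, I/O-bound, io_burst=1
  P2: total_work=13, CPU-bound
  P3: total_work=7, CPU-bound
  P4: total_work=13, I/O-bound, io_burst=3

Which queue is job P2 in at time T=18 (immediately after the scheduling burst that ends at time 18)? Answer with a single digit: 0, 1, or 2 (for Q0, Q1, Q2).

Answer: 1

Derivation:
t=0-1: P1@Q0 runs 1, rem=5, I/O yield, promote→Q0. Q0=[P2,P3,P4,P1] Q1=[] Q2=[]
t=1-4: P2@Q0 runs 3, rem=10, quantum used, demote→Q1. Q0=[P3,P4,P1] Q1=[P2] Q2=[]
t=4-7: P3@Q0 runs 3, rem=4, quantum used, demote→Q1. Q0=[P4,P1] Q1=[P2,P3] Q2=[]
t=7-10: P4@Q0 runs 3, rem=10, I/O yield, promote→Q0. Q0=[P1,P4] Q1=[P2,P3] Q2=[]
t=10-11: P1@Q0 runs 1, rem=4, I/O yield, promote→Q0. Q0=[P4,P1] Q1=[P2,P3] Q2=[]
t=11-14: P4@Q0 runs 3, rem=7, I/O yield, promote→Q0. Q0=[P1,P4] Q1=[P2,P3] Q2=[]
t=14-15: P1@Q0 runs 1, rem=3, I/O yield, promote→Q0. Q0=[P4,P1] Q1=[P2,P3] Q2=[]
t=15-18: P4@Q0 runs 3, rem=4, I/O yield, promote→Q0. Q0=[P1,P4] Q1=[P2,P3] Q2=[]
t=18-19: P1@Q0 runs 1, rem=2, I/O yield, promote→Q0. Q0=[P4,P1] Q1=[P2,P3] Q2=[]
t=19-22: P4@Q0 runs 3, rem=1, I/O yield, promote→Q0. Q0=[P1,P4] Q1=[P2,P3] Q2=[]
t=22-23: P1@Q0 runs 1, rem=1, I/O yield, promote→Q0. Q0=[P4,P1] Q1=[P2,P3] Q2=[]
t=23-24: P4@Q0 runs 1, rem=0, completes. Q0=[P1] Q1=[P2,P3] Q2=[]
t=24-25: P1@Q0 runs 1, rem=0, completes. Q0=[] Q1=[P2,P3] Q2=[]
t=25-30: P2@Q1 runs 5, rem=5, quantum used, demote→Q2. Q0=[] Q1=[P3] Q2=[P2]
t=30-34: P3@Q1 runs 4, rem=0, completes. Q0=[] Q1=[] Q2=[P2]
t=34-39: P2@Q2 runs 5, rem=0, completes. Q0=[] Q1=[] Q2=[]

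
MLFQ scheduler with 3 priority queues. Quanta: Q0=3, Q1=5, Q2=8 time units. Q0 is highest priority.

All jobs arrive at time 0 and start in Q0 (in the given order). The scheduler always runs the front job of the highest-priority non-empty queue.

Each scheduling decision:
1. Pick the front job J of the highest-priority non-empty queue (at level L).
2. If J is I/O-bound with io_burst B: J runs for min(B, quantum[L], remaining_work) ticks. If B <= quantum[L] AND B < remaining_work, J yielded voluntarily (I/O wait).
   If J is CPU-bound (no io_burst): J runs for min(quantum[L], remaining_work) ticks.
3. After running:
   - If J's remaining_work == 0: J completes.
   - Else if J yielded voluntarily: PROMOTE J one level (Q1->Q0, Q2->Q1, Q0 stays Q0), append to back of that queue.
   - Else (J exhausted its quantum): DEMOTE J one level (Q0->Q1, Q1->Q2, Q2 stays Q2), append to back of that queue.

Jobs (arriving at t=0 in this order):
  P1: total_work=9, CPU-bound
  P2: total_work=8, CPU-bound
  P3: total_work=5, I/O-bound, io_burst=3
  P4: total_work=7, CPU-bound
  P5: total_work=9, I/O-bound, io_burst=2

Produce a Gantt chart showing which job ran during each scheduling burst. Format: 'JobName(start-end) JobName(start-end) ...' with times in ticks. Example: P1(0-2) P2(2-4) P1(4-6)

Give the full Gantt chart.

t=0-3: P1@Q0 runs 3, rem=6, quantum used, demote→Q1. Q0=[P2,P3,P4,P5] Q1=[P1] Q2=[]
t=3-6: P2@Q0 runs 3, rem=5, quantum used, demote→Q1. Q0=[P3,P4,P5] Q1=[P1,P2] Q2=[]
t=6-9: P3@Q0 runs 3, rem=2, I/O yield, promote→Q0. Q0=[P4,P5,P3] Q1=[P1,P2] Q2=[]
t=9-12: P4@Q0 runs 3, rem=4, quantum used, demote→Q1. Q0=[P5,P3] Q1=[P1,P2,P4] Q2=[]
t=12-14: P5@Q0 runs 2, rem=7, I/O yield, promote→Q0. Q0=[P3,P5] Q1=[P1,P2,P4] Q2=[]
t=14-16: P3@Q0 runs 2, rem=0, completes. Q0=[P5] Q1=[P1,P2,P4] Q2=[]
t=16-18: P5@Q0 runs 2, rem=5, I/O yield, promote→Q0. Q0=[P5] Q1=[P1,P2,P4] Q2=[]
t=18-20: P5@Q0 runs 2, rem=3, I/O yield, promote→Q0. Q0=[P5] Q1=[P1,P2,P4] Q2=[]
t=20-22: P5@Q0 runs 2, rem=1, I/O yield, promote→Q0. Q0=[P5] Q1=[P1,P2,P4] Q2=[]
t=22-23: P5@Q0 runs 1, rem=0, completes. Q0=[] Q1=[P1,P2,P4] Q2=[]
t=23-28: P1@Q1 runs 5, rem=1, quantum used, demote→Q2. Q0=[] Q1=[P2,P4] Q2=[P1]
t=28-33: P2@Q1 runs 5, rem=0, completes. Q0=[] Q1=[P4] Q2=[P1]
t=33-37: P4@Q1 runs 4, rem=0, completes. Q0=[] Q1=[] Q2=[P1]
t=37-38: P1@Q2 runs 1, rem=0, completes. Q0=[] Q1=[] Q2=[]

Answer: P1(0-3) P2(3-6) P3(6-9) P4(9-12) P5(12-14) P3(14-16) P5(16-18) P5(18-20) P5(20-22) P5(22-23) P1(23-28) P2(28-33) P4(33-37) P1(37-38)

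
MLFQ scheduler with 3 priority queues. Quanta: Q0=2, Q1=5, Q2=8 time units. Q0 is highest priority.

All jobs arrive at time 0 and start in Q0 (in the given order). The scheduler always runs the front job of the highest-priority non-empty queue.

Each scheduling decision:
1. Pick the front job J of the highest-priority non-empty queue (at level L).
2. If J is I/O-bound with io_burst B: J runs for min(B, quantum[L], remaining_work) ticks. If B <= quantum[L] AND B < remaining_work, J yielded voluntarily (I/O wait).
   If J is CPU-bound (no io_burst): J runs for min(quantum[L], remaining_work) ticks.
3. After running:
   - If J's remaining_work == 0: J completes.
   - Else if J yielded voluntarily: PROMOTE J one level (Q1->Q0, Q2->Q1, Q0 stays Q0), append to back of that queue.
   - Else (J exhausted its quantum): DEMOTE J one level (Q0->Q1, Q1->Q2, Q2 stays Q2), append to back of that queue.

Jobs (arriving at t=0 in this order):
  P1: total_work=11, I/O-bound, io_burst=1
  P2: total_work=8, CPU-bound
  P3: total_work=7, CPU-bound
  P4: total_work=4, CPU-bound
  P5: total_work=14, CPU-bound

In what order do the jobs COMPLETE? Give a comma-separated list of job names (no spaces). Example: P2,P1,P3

t=0-1: P1@Q0 runs 1, rem=10, I/O yield, promote→Q0. Q0=[P2,P3,P4,P5,P1] Q1=[] Q2=[]
t=1-3: P2@Q0 runs 2, rem=6, quantum used, demote→Q1. Q0=[P3,P4,P5,P1] Q1=[P2] Q2=[]
t=3-5: P3@Q0 runs 2, rem=5, quantum used, demote→Q1. Q0=[P4,P5,P1] Q1=[P2,P3] Q2=[]
t=5-7: P4@Q0 runs 2, rem=2, quantum used, demote→Q1. Q0=[P5,P1] Q1=[P2,P3,P4] Q2=[]
t=7-9: P5@Q0 runs 2, rem=12, quantum used, demote→Q1. Q0=[P1] Q1=[P2,P3,P4,P5] Q2=[]
t=9-10: P1@Q0 runs 1, rem=9, I/O yield, promote→Q0. Q0=[P1] Q1=[P2,P3,P4,P5] Q2=[]
t=10-11: P1@Q0 runs 1, rem=8, I/O yield, promote→Q0. Q0=[P1] Q1=[P2,P3,P4,P5] Q2=[]
t=11-12: P1@Q0 runs 1, rem=7, I/O yield, promote→Q0. Q0=[P1] Q1=[P2,P3,P4,P5] Q2=[]
t=12-13: P1@Q0 runs 1, rem=6, I/O yield, promote→Q0. Q0=[P1] Q1=[P2,P3,P4,P5] Q2=[]
t=13-14: P1@Q0 runs 1, rem=5, I/O yield, promote→Q0. Q0=[P1] Q1=[P2,P3,P4,P5] Q2=[]
t=14-15: P1@Q0 runs 1, rem=4, I/O yield, promote→Q0. Q0=[P1] Q1=[P2,P3,P4,P5] Q2=[]
t=15-16: P1@Q0 runs 1, rem=3, I/O yield, promote→Q0. Q0=[P1] Q1=[P2,P3,P4,P5] Q2=[]
t=16-17: P1@Q0 runs 1, rem=2, I/O yield, promote→Q0. Q0=[P1] Q1=[P2,P3,P4,P5] Q2=[]
t=17-18: P1@Q0 runs 1, rem=1, I/O yield, promote→Q0. Q0=[P1] Q1=[P2,P3,P4,P5] Q2=[]
t=18-19: P1@Q0 runs 1, rem=0, completes. Q0=[] Q1=[P2,P3,P4,P5] Q2=[]
t=19-24: P2@Q1 runs 5, rem=1, quantum used, demote→Q2. Q0=[] Q1=[P3,P4,P5] Q2=[P2]
t=24-29: P3@Q1 runs 5, rem=0, completes. Q0=[] Q1=[P4,P5] Q2=[P2]
t=29-31: P4@Q1 runs 2, rem=0, completes. Q0=[] Q1=[P5] Q2=[P2]
t=31-36: P5@Q1 runs 5, rem=7, quantum used, demote→Q2. Q0=[] Q1=[] Q2=[P2,P5]
t=36-37: P2@Q2 runs 1, rem=0, completes. Q0=[] Q1=[] Q2=[P5]
t=37-44: P5@Q2 runs 7, rem=0, completes. Q0=[] Q1=[] Q2=[]

Answer: P1,P3,P4,P2,P5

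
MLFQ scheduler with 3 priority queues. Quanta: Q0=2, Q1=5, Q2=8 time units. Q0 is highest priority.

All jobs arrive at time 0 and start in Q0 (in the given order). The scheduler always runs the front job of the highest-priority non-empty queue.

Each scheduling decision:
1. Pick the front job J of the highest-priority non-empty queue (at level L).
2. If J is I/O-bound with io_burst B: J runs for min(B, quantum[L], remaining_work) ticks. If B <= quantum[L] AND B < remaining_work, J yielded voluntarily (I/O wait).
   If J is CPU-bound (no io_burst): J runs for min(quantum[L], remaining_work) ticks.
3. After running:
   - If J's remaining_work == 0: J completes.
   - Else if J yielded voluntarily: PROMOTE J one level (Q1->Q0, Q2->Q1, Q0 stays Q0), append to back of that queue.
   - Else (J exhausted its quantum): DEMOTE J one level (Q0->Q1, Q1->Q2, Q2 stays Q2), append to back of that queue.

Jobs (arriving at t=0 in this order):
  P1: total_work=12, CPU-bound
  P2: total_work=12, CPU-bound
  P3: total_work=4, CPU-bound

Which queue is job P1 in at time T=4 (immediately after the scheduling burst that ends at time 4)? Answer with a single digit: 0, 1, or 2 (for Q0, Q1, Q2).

t=0-2: P1@Q0 runs 2, rem=10, quantum used, demote→Q1. Q0=[P2,P3] Q1=[P1] Q2=[]
t=2-4: P2@Q0 runs 2, rem=10, quantum used, demote→Q1. Q0=[P3] Q1=[P1,P2] Q2=[]
t=4-6: P3@Q0 runs 2, rem=2, quantum used, demote→Q1. Q0=[] Q1=[P1,P2,P3] Q2=[]
t=6-11: P1@Q1 runs 5, rem=5, quantum used, demote→Q2. Q0=[] Q1=[P2,P3] Q2=[P1]
t=11-16: P2@Q1 runs 5, rem=5, quantum used, demote→Q2. Q0=[] Q1=[P3] Q2=[P1,P2]
t=16-18: P3@Q1 runs 2, rem=0, completes. Q0=[] Q1=[] Q2=[P1,P2]
t=18-23: P1@Q2 runs 5, rem=0, completes. Q0=[] Q1=[] Q2=[P2]
t=23-28: P2@Q2 runs 5, rem=0, completes. Q0=[] Q1=[] Q2=[]

Answer: 1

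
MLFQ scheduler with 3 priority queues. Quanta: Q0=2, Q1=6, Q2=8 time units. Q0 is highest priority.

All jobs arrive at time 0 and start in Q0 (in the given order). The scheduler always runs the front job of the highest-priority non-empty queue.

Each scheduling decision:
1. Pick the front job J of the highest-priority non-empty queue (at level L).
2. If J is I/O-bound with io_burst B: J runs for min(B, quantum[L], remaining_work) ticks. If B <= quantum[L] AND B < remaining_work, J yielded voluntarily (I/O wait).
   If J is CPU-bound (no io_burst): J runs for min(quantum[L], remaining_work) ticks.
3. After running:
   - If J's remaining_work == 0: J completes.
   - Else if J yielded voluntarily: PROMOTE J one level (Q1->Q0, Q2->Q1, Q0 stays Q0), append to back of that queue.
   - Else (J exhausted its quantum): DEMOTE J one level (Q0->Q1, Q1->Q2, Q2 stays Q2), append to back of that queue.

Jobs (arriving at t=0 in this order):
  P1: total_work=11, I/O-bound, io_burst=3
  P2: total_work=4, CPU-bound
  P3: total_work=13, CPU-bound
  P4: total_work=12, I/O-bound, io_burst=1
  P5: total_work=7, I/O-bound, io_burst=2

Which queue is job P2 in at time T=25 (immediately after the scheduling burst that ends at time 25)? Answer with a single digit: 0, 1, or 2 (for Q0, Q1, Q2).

t=0-2: P1@Q0 runs 2, rem=9, quantum used, demote→Q1. Q0=[P2,P3,P4,P5] Q1=[P1] Q2=[]
t=2-4: P2@Q0 runs 2, rem=2, quantum used, demote→Q1. Q0=[P3,P4,P5] Q1=[P1,P2] Q2=[]
t=4-6: P3@Q0 runs 2, rem=11, quantum used, demote→Q1. Q0=[P4,P5] Q1=[P1,P2,P3] Q2=[]
t=6-7: P4@Q0 runs 1, rem=11, I/O yield, promote→Q0. Q0=[P5,P4] Q1=[P1,P2,P3] Q2=[]
t=7-9: P5@Q0 runs 2, rem=5, I/O yield, promote→Q0. Q0=[P4,P5] Q1=[P1,P2,P3] Q2=[]
t=9-10: P4@Q0 runs 1, rem=10, I/O yield, promote→Q0. Q0=[P5,P4] Q1=[P1,P2,P3] Q2=[]
t=10-12: P5@Q0 runs 2, rem=3, I/O yield, promote→Q0. Q0=[P4,P5] Q1=[P1,P2,P3] Q2=[]
t=12-13: P4@Q0 runs 1, rem=9, I/O yield, promote→Q0. Q0=[P5,P4] Q1=[P1,P2,P3] Q2=[]
t=13-15: P5@Q0 runs 2, rem=1, I/O yield, promote→Q0. Q0=[P4,P5] Q1=[P1,P2,P3] Q2=[]
t=15-16: P4@Q0 runs 1, rem=8, I/O yield, promote→Q0. Q0=[P5,P4] Q1=[P1,P2,P3] Q2=[]
t=16-17: P5@Q0 runs 1, rem=0, completes. Q0=[P4] Q1=[P1,P2,P3] Q2=[]
t=17-18: P4@Q0 runs 1, rem=7, I/O yield, promote→Q0. Q0=[P4] Q1=[P1,P2,P3] Q2=[]
t=18-19: P4@Q0 runs 1, rem=6, I/O yield, promote→Q0. Q0=[P4] Q1=[P1,P2,P3] Q2=[]
t=19-20: P4@Q0 runs 1, rem=5, I/O yield, promote→Q0. Q0=[P4] Q1=[P1,P2,P3] Q2=[]
t=20-21: P4@Q0 runs 1, rem=4, I/O yield, promote→Q0. Q0=[P4] Q1=[P1,P2,P3] Q2=[]
t=21-22: P4@Q0 runs 1, rem=3, I/O yield, promote→Q0. Q0=[P4] Q1=[P1,P2,P3] Q2=[]
t=22-23: P4@Q0 runs 1, rem=2, I/O yield, promote→Q0. Q0=[P4] Q1=[P1,P2,P3] Q2=[]
t=23-24: P4@Q0 runs 1, rem=1, I/O yield, promote→Q0. Q0=[P4] Q1=[P1,P2,P3] Q2=[]
t=24-25: P4@Q0 runs 1, rem=0, completes. Q0=[] Q1=[P1,P2,P3] Q2=[]
t=25-28: P1@Q1 runs 3, rem=6, I/O yield, promote→Q0. Q0=[P1] Q1=[P2,P3] Q2=[]
t=28-30: P1@Q0 runs 2, rem=4, quantum used, demote→Q1. Q0=[] Q1=[P2,P3,P1] Q2=[]
t=30-32: P2@Q1 runs 2, rem=0, completes. Q0=[] Q1=[P3,P1] Q2=[]
t=32-38: P3@Q1 runs 6, rem=5, quantum used, demote→Q2. Q0=[] Q1=[P1] Q2=[P3]
t=38-41: P1@Q1 runs 3, rem=1, I/O yield, promote→Q0. Q0=[P1] Q1=[] Q2=[P3]
t=41-42: P1@Q0 runs 1, rem=0, completes. Q0=[] Q1=[] Q2=[P3]
t=42-47: P3@Q2 runs 5, rem=0, completes. Q0=[] Q1=[] Q2=[]

Answer: 1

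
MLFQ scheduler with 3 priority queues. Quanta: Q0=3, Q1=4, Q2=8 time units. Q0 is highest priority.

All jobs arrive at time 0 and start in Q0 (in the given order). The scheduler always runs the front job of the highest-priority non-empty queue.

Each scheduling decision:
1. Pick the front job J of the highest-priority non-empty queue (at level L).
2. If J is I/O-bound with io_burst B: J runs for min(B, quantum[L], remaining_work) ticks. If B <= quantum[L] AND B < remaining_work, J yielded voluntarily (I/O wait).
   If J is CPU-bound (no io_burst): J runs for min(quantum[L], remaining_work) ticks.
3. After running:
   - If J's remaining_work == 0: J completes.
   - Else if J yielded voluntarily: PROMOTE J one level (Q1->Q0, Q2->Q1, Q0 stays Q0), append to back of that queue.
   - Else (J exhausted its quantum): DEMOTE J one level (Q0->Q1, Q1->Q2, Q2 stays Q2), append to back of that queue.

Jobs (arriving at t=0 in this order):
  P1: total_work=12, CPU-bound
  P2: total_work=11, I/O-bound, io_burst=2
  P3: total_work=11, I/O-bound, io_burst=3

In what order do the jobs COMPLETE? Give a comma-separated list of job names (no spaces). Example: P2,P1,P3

t=0-3: P1@Q0 runs 3, rem=9, quantum used, demote→Q1. Q0=[P2,P3] Q1=[P1] Q2=[]
t=3-5: P2@Q0 runs 2, rem=9, I/O yield, promote→Q0. Q0=[P3,P2] Q1=[P1] Q2=[]
t=5-8: P3@Q0 runs 3, rem=8, I/O yield, promote→Q0. Q0=[P2,P3] Q1=[P1] Q2=[]
t=8-10: P2@Q0 runs 2, rem=7, I/O yield, promote→Q0. Q0=[P3,P2] Q1=[P1] Q2=[]
t=10-13: P3@Q0 runs 3, rem=5, I/O yield, promote→Q0. Q0=[P2,P3] Q1=[P1] Q2=[]
t=13-15: P2@Q0 runs 2, rem=5, I/O yield, promote→Q0. Q0=[P3,P2] Q1=[P1] Q2=[]
t=15-18: P3@Q0 runs 3, rem=2, I/O yield, promote→Q0. Q0=[P2,P3] Q1=[P1] Q2=[]
t=18-20: P2@Q0 runs 2, rem=3, I/O yield, promote→Q0. Q0=[P3,P2] Q1=[P1] Q2=[]
t=20-22: P3@Q0 runs 2, rem=0, completes. Q0=[P2] Q1=[P1] Q2=[]
t=22-24: P2@Q0 runs 2, rem=1, I/O yield, promote→Q0. Q0=[P2] Q1=[P1] Q2=[]
t=24-25: P2@Q0 runs 1, rem=0, completes. Q0=[] Q1=[P1] Q2=[]
t=25-29: P1@Q1 runs 4, rem=5, quantum used, demote→Q2. Q0=[] Q1=[] Q2=[P1]
t=29-34: P1@Q2 runs 5, rem=0, completes. Q0=[] Q1=[] Q2=[]

Answer: P3,P2,P1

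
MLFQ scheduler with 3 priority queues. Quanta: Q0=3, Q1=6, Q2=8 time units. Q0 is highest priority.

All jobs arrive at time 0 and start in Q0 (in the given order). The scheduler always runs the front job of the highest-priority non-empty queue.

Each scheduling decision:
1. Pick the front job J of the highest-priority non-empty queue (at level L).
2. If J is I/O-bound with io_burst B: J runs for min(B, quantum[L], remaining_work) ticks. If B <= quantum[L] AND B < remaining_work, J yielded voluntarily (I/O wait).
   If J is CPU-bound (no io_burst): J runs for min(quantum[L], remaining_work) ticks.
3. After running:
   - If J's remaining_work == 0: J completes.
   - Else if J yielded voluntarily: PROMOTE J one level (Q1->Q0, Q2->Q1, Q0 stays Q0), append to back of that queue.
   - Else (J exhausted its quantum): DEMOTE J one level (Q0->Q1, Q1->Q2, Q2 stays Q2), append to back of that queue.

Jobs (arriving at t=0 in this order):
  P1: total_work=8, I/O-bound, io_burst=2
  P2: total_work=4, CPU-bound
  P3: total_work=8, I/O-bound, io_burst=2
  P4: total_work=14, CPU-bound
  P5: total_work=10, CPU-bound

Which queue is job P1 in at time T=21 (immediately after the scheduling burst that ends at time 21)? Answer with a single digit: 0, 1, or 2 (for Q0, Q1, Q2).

Answer: 0

Derivation:
t=0-2: P1@Q0 runs 2, rem=6, I/O yield, promote→Q0. Q0=[P2,P3,P4,P5,P1] Q1=[] Q2=[]
t=2-5: P2@Q0 runs 3, rem=1, quantum used, demote→Q1. Q0=[P3,P4,P5,P1] Q1=[P2] Q2=[]
t=5-7: P3@Q0 runs 2, rem=6, I/O yield, promote→Q0. Q0=[P4,P5,P1,P3] Q1=[P2] Q2=[]
t=7-10: P4@Q0 runs 3, rem=11, quantum used, demote→Q1. Q0=[P5,P1,P3] Q1=[P2,P4] Q2=[]
t=10-13: P5@Q0 runs 3, rem=7, quantum used, demote→Q1. Q0=[P1,P3] Q1=[P2,P4,P5] Q2=[]
t=13-15: P1@Q0 runs 2, rem=4, I/O yield, promote→Q0. Q0=[P3,P1] Q1=[P2,P4,P5] Q2=[]
t=15-17: P3@Q0 runs 2, rem=4, I/O yield, promote→Q0. Q0=[P1,P3] Q1=[P2,P4,P5] Q2=[]
t=17-19: P1@Q0 runs 2, rem=2, I/O yield, promote→Q0. Q0=[P3,P1] Q1=[P2,P4,P5] Q2=[]
t=19-21: P3@Q0 runs 2, rem=2, I/O yield, promote→Q0. Q0=[P1,P3] Q1=[P2,P4,P5] Q2=[]
t=21-23: P1@Q0 runs 2, rem=0, completes. Q0=[P3] Q1=[P2,P4,P5] Q2=[]
t=23-25: P3@Q0 runs 2, rem=0, completes. Q0=[] Q1=[P2,P4,P5] Q2=[]
t=25-26: P2@Q1 runs 1, rem=0, completes. Q0=[] Q1=[P4,P5] Q2=[]
t=26-32: P4@Q1 runs 6, rem=5, quantum used, demote→Q2. Q0=[] Q1=[P5] Q2=[P4]
t=32-38: P5@Q1 runs 6, rem=1, quantum used, demote→Q2. Q0=[] Q1=[] Q2=[P4,P5]
t=38-43: P4@Q2 runs 5, rem=0, completes. Q0=[] Q1=[] Q2=[P5]
t=43-44: P5@Q2 runs 1, rem=0, completes. Q0=[] Q1=[] Q2=[]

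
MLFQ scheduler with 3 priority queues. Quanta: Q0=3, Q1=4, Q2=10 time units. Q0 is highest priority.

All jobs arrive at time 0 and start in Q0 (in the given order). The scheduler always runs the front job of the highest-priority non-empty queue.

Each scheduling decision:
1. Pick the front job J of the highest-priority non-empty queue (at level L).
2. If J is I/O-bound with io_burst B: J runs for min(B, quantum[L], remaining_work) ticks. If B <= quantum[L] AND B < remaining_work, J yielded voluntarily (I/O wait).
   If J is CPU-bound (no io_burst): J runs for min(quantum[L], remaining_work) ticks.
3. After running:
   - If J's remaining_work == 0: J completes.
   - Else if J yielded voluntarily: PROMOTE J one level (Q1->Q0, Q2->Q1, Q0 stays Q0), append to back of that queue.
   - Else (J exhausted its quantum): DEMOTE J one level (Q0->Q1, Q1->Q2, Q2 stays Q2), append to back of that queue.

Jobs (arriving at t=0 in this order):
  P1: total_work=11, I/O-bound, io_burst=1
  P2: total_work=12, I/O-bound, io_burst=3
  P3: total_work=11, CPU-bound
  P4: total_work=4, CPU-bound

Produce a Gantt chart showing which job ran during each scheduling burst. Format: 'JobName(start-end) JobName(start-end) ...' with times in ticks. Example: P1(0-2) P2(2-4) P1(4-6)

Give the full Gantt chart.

Answer: P1(0-1) P2(1-4) P3(4-7) P4(7-10) P1(10-11) P2(11-14) P1(14-15) P2(15-18) P1(18-19) P2(19-22) P1(22-23) P1(23-24) P1(24-25) P1(25-26) P1(26-27) P1(27-28) P1(28-29) P3(29-33) P4(33-34) P3(34-38)

Derivation:
t=0-1: P1@Q0 runs 1, rem=10, I/O yield, promote→Q0. Q0=[P2,P3,P4,P1] Q1=[] Q2=[]
t=1-4: P2@Q0 runs 3, rem=9, I/O yield, promote→Q0. Q0=[P3,P4,P1,P2] Q1=[] Q2=[]
t=4-7: P3@Q0 runs 3, rem=8, quantum used, demote→Q1. Q0=[P4,P1,P2] Q1=[P3] Q2=[]
t=7-10: P4@Q0 runs 3, rem=1, quantum used, demote→Q1. Q0=[P1,P2] Q1=[P3,P4] Q2=[]
t=10-11: P1@Q0 runs 1, rem=9, I/O yield, promote→Q0. Q0=[P2,P1] Q1=[P3,P4] Q2=[]
t=11-14: P2@Q0 runs 3, rem=6, I/O yield, promote→Q0. Q0=[P1,P2] Q1=[P3,P4] Q2=[]
t=14-15: P1@Q0 runs 1, rem=8, I/O yield, promote→Q0. Q0=[P2,P1] Q1=[P3,P4] Q2=[]
t=15-18: P2@Q0 runs 3, rem=3, I/O yield, promote→Q0. Q0=[P1,P2] Q1=[P3,P4] Q2=[]
t=18-19: P1@Q0 runs 1, rem=7, I/O yield, promote→Q0. Q0=[P2,P1] Q1=[P3,P4] Q2=[]
t=19-22: P2@Q0 runs 3, rem=0, completes. Q0=[P1] Q1=[P3,P4] Q2=[]
t=22-23: P1@Q0 runs 1, rem=6, I/O yield, promote→Q0. Q0=[P1] Q1=[P3,P4] Q2=[]
t=23-24: P1@Q0 runs 1, rem=5, I/O yield, promote→Q0. Q0=[P1] Q1=[P3,P4] Q2=[]
t=24-25: P1@Q0 runs 1, rem=4, I/O yield, promote→Q0. Q0=[P1] Q1=[P3,P4] Q2=[]
t=25-26: P1@Q0 runs 1, rem=3, I/O yield, promote→Q0. Q0=[P1] Q1=[P3,P4] Q2=[]
t=26-27: P1@Q0 runs 1, rem=2, I/O yield, promote→Q0. Q0=[P1] Q1=[P3,P4] Q2=[]
t=27-28: P1@Q0 runs 1, rem=1, I/O yield, promote→Q0. Q0=[P1] Q1=[P3,P4] Q2=[]
t=28-29: P1@Q0 runs 1, rem=0, completes. Q0=[] Q1=[P3,P4] Q2=[]
t=29-33: P3@Q1 runs 4, rem=4, quantum used, demote→Q2. Q0=[] Q1=[P4] Q2=[P3]
t=33-34: P4@Q1 runs 1, rem=0, completes. Q0=[] Q1=[] Q2=[P3]
t=34-38: P3@Q2 runs 4, rem=0, completes. Q0=[] Q1=[] Q2=[]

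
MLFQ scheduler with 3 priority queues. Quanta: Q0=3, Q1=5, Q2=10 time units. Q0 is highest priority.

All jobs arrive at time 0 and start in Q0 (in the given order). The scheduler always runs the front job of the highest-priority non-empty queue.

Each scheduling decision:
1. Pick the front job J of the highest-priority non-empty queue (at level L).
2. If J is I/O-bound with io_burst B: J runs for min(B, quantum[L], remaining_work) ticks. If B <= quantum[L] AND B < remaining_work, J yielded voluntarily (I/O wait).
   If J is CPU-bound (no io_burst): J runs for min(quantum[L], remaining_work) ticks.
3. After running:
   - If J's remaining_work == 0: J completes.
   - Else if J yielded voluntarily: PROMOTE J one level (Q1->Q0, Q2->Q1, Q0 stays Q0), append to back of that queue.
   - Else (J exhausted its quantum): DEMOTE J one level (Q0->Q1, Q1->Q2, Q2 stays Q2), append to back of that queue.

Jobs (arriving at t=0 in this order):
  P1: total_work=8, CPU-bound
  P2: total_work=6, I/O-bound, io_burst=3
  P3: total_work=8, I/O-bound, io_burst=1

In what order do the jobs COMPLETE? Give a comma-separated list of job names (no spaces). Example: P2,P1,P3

t=0-3: P1@Q0 runs 3, rem=5, quantum used, demote→Q1. Q0=[P2,P3] Q1=[P1] Q2=[]
t=3-6: P2@Q0 runs 3, rem=3, I/O yield, promote→Q0. Q0=[P3,P2] Q1=[P1] Q2=[]
t=6-7: P3@Q0 runs 1, rem=7, I/O yield, promote→Q0. Q0=[P2,P3] Q1=[P1] Q2=[]
t=7-10: P2@Q0 runs 3, rem=0, completes. Q0=[P3] Q1=[P1] Q2=[]
t=10-11: P3@Q0 runs 1, rem=6, I/O yield, promote→Q0. Q0=[P3] Q1=[P1] Q2=[]
t=11-12: P3@Q0 runs 1, rem=5, I/O yield, promote→Q0. Q0=[P3] Q1=[P1] Q2=[]
t=12-13: P3@Q0 runs 1, rem=4, I/O yield, promote→Q0. Q0=[P3] Q1=[P1] Q2=[]
t=13-14: P3@Q0 runs 1, rem=3, I/O yield, promote→Q0. Q0=[P3] Q1=[P1] Q2=[]
t=14-15: P3@Q0 runs 1, rem=2, I/O yield, promote→Q0. Q0=[P3] Q1=[P1] Q2=[]
t=15-16: P3@Q0 runs 1, rem=1, I/O yield, promote→Q0. Q0=[P3] Q1=[P1] Q2=[]
t=16-17: P3@Q0 runs 1, rem=0, completes. Q0=[] Q1=[P1] Q2=[]
t=17-22: P1@Q1 runs 5, rem=0, completes. Q0=[] Q1=[] Q2=[]

Answer: P2,P3,P1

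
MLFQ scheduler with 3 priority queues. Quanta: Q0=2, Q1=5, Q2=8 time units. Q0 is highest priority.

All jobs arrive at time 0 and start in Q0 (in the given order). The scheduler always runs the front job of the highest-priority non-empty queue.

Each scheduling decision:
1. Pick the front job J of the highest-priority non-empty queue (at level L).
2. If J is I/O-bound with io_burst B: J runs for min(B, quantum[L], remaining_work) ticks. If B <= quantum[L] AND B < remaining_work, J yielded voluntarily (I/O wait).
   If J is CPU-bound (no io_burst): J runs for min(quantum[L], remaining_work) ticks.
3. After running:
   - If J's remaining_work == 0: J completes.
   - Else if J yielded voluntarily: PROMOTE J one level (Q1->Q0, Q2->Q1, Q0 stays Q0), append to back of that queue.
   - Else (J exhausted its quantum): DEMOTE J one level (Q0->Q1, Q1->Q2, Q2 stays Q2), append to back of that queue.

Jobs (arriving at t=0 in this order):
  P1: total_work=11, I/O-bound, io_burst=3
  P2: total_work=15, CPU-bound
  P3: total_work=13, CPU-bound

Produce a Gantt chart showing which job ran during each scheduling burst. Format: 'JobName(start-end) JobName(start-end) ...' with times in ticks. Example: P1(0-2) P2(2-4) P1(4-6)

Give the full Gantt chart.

Answer: P1(0-2) P2(2-4) P3(4-6) P1(6-9) P1(9-11) P2(11-16) P3(16-21) P1(21-24) P1(24-25) P2(25-33) P3(33-39)

Derivation:
t=0-2: P1@Q0 runs 2, rem=9, quantum used, demote→Q1. Q0=[P2,P3] Q1=[P1] Q2=[]
t=2-4: P2@Q0 runs 2, rem=13, quantum used, demote→Q1. Q0=[P3] Q1=[P1,P2] Q2=[]
t=4-6: P3@Q0 runs 2, rem=11, quantum used, demote→Q1. Q0=[] Q1=[P1,P2,P3] Q2=[]
t=6-9: P1@Q1 runs 3, rem=6, I/O yield, promote→Q0. Q0=[P1] Q1=[P2,P3] Q2=[]
t=9-11: P1@Q0 runs 2, rem=4, quantum used, demote→Q1. Q0=[] Q1=[P2,P3,P1] Q2=[]
t=11-16: P2@Q1 runs 5, rem=8, quantum used, demote→Q2. Q0=[] Q1=[P3,P1] Q2=[P2]
t=16-21: P3@Q1 runs 5, rem=6, quantum used, demote→Q2. Q0=[] Q1=[P1] Q2=[P2,P3]
t=21-24: P1@Q1 runs 3, rem=1, I/O yield, promote→Q0. Q0=[P1] Q1=[] Q2=[P2,P3]
t=24-25: P1@Q0 runs 1, rem=0, completes. Q0=[] Q1=[] Q2=[P2,P3]
t=25-33: P2@Q2 runs 8, rem=0, completes. Q0=[] Q1=[] Q2=[P3]
t=33-39: P3@Q2 runs 6, rem=0, completes. Q0=[] Q1=[] Q2=[]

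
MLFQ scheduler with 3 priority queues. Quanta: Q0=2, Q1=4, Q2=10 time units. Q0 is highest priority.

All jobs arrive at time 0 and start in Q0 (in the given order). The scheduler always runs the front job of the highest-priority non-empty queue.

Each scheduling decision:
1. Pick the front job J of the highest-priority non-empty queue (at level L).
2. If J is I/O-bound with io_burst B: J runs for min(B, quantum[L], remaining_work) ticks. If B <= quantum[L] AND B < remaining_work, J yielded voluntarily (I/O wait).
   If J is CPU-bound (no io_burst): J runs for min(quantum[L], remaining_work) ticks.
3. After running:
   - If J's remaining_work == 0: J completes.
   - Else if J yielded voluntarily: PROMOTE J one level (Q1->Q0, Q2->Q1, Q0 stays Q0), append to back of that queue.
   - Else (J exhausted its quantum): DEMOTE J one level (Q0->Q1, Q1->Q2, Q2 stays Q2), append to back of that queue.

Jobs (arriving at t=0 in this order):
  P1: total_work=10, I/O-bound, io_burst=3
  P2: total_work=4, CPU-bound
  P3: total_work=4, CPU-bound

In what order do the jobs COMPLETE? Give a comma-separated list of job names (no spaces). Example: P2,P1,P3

t=0-2: P1@Q0 runs 2, rem=8, quantum used, demote→Q1. Q0=[P2,P3] Q1=[P1] Q2=[]
t=2-4: P2@Q0 runs 2, rem=2, quantum used, demote→Q1. Q0=[P3] Q1=[P1,P2] Q2=[]
t=4-6: P3@Q0 runs 2, rem=2, quantum used, demote→Q1. Q0=[] Q1=[P1,P2,P3] Q2=[]
t=6-9: P1@Q1 runs 3, rem=5, I/O yield, promote→Q0. Q0=[P1] Q1=[P2,P3] Q2=[]
t=9-11: P1@Q0 runs 2, rem=3, quantum used, demote→Q1. Q0=[] Q1=[P2,P3,P1] Q2=[]
t=11-13: P2@Q1 runs 2, rem=0, completes. Q0=[] Q1=[P3,P1] Q2=[]
t=13-15: P3@Q1 runs 2, rem=0, completes. Q0=[] Q1=[P1] Q2=[]
t=15-18: P1@Q1 runs 3, rem=0, completes. Q0=[] Q1=[] Q2=[]

Answer: P2,P3,P1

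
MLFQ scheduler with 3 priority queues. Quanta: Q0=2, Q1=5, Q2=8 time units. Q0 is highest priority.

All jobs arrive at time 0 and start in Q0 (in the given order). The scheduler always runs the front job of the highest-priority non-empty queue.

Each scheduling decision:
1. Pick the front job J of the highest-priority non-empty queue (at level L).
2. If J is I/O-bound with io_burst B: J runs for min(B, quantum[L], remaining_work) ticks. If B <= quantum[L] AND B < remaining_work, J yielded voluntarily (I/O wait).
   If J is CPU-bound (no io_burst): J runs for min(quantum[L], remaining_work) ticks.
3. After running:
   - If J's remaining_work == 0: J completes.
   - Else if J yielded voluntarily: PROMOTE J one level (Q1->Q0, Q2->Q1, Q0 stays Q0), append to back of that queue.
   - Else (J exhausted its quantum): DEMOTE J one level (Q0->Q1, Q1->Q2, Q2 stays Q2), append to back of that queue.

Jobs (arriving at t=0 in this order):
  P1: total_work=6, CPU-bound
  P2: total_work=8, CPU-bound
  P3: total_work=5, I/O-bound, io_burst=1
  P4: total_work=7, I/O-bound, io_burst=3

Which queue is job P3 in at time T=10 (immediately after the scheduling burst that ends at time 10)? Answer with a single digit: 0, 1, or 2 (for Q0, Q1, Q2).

Answer: 0

Derivation:
t=0-2: P1@Q0 runs 2, rem=4, quantum used, demote→Q1. Q0=[P2,P3,P4] Q1=[P1] Q2=[]
t=2-4: P2@Q0 runs 2, rem=6, quantum used, demote→Q1. Q0=[P3,P4] Q1=[P1,P2] Q2=[]
t=4-5: P3@Q0 runs 1, rem=4, I/O yield, promote→Q0. Q0=[P4,P3] Q1=[P1,P2] Q2=[]
t=5-7: P4@Q0 runs 2, rem=5, quantum used, demote→Q1. Q0=[P3] Q1=[P1,P2,P4] Q2=[]
t=7-8: P3@Q0 runs 1, rem=3, I/O yield, promote→Q0. Q0=[P3] Q1=[P1,P2,P4] Q2=[]
t=8-9: P3@Q0 runs 1, rem=2, I/O yield, promote→Q0. Q0=[P3] Q1=[P1,P2,P4] Q2=[]
t=9-10: P3@Q0 runs 1, rem=1, I/O yield, promote→Q0. Q0=[P3] Q1=[P1,P2,P4] Q2=[]
t=10-11: P3@Q0 runs 1, rem=0, completes. Q0=[] Q1=[P1,P2,P4] Q2=[]
t=11-15: P1@Q1 runs 4, rem=0, completes. Q0=[] Q1=[P2,P4] Q2=[]
t=15-20: P2@Q1 runs 5, rem=1, quantum used, demote→Q2. Q0=[] Q1=[P4] Q2=[P2]
t=20-23: P4@Q1 runs 3, rem=2, I/O yield, promote→Q0. Q0=[P4] Q1=[] Q2=[P2]
t=23-25: P4@Q0 runs 2, rem=0, completes. Q0=[] Q1=[] Q2=[P2]
t=25-26: P2@Q2 runs 1, rem=0, completes. Q0=[] Q1=[] Q2=[]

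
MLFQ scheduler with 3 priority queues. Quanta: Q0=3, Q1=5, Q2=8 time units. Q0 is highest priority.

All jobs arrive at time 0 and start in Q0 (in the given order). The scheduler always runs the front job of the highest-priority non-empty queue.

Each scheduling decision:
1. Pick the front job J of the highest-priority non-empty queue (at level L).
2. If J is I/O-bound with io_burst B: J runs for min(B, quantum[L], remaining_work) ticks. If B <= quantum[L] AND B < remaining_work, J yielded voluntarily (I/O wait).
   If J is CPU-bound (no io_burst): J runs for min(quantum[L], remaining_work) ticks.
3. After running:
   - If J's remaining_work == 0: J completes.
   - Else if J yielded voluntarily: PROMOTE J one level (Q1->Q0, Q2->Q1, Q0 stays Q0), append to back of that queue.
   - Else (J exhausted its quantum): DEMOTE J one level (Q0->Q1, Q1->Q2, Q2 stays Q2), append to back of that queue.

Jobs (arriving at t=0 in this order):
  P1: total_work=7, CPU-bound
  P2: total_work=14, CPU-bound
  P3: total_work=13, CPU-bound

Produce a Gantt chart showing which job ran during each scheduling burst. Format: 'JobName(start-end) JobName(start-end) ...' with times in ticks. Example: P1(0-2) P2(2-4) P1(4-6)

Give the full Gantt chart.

t=0-3: P1@Q0 runs 3, rem=4, quantum used, demote→Q1. Q0=[P2,P3] Q1=[P1] Q2=[]
t=3-6: P2@Q0 runs 3, rem=11, quantum used, demote→Q1. Q0=[P3] Q1=[P1,P2] Q2=[]
t=6-9: P3@Q0 runs 3, rem=10, quantum used, demote→Q1. Q0=[] Q1=[P1,P2,P3] Q2=[]
t=9-13: P1@Q1 runs 4, rem=0, completes. Q0=[] Q1=[P2,P3] Q2=[]
t=13-18: P2@Q1 runs 5, rem=6, quantum used, demote→Q2. Q0=[] Q1=[P3] Q2=[P2]
t=18-23: P3@Q1 runs 5, rem=5, quantum used, demote→Q2. Q0=[] Q1=[] Q2=[P2,P3]
t=23-29: P2@Q2 runs 6, rem=0, completes. Q0=[] Q1=[] Q2=[P3]
t=29-34: P3@Q2 runs 5, rem=0, completes. Q0=[] Q1=[] Q2=[]

Answer: P1(0-3) P2(3-6) P3(6-9) P1(9-13) P2(13-18) P3(18-23) P2(23-29) P3(29-34)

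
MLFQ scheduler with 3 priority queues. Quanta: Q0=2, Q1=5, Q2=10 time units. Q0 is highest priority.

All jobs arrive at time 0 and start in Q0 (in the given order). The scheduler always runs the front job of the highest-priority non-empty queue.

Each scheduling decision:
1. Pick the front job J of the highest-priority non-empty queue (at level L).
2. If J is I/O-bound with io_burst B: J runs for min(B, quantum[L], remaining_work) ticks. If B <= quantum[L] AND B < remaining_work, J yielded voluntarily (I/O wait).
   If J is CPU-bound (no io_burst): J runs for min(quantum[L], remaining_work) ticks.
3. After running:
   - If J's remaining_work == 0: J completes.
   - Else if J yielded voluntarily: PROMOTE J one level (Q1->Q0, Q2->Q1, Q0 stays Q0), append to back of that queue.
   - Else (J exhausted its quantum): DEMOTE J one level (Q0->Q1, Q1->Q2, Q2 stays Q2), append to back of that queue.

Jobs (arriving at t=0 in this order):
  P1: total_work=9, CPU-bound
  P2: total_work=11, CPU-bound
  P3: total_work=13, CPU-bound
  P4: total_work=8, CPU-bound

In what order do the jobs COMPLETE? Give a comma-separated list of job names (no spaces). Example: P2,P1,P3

t=0-2: P1@Q0 runs 2, rem=7, quantum used, demote→Q1. Q0=[P2,P3,P4] Q1=[P1] Q2=[]
t=2-4: P2@Q0 runs 2, rem=9, quantum used, demote→Q1. Q0=[P3,P4] Q1=[P1,P2] Q2=[]
t=4-6: P3@Q0 runs 2, rem=11, quantum used, demote→Q1. Q0=[P4] Q1=[P1,P2,P3] Q2=[]
t=6-8: P4@Q0 runs 2, rem=6, quantum used, demote→Q1. Q0=[] Q1=[P1,P2,P3,P4] Q2=[]
t=8-13: P1@Q1 runs 5, rem=2, quantum used, demote→Q2. Q0=[] Q1=[P2,P3,P4] Q2=[P1]
t=13-18: P2@Q1 runs 5, rem=4, quantum used, demote→Q2. Q0=[] Q1=[P3,P4] Q2=[P1,P2]
t=18-23: P3@Q1 runs 5, rem=6, quantum used, demote→Q2. Q0=[] Q1=[P4] Q2=[P1,P2,P3]
t=23-28: P4@Q1 runs 5, rem=1, quantum used, demote→Q2. Q0=[] Q1=[] Q2=[P1,P2,P3,P4]
t=28-30: P1@Q2 runs 2, rem=0, completes. Q0=[] Q1=[] Q2=[P2,P3,P4]
t=30-34: P2@Q2 runs 4, rem=0, completes. Q0=[] Q1=[] Q2=[P3,P4]
t=34-40: P3@Q2 runs 6, rem=0, completes. Q0=[] Q1=[] Q2=[P4]
t=40-41: P4@Q2 runs 1, rem=0, completes. Q0=[] Q1=[] Q2=[]

Answer: P1,P2,P3,P4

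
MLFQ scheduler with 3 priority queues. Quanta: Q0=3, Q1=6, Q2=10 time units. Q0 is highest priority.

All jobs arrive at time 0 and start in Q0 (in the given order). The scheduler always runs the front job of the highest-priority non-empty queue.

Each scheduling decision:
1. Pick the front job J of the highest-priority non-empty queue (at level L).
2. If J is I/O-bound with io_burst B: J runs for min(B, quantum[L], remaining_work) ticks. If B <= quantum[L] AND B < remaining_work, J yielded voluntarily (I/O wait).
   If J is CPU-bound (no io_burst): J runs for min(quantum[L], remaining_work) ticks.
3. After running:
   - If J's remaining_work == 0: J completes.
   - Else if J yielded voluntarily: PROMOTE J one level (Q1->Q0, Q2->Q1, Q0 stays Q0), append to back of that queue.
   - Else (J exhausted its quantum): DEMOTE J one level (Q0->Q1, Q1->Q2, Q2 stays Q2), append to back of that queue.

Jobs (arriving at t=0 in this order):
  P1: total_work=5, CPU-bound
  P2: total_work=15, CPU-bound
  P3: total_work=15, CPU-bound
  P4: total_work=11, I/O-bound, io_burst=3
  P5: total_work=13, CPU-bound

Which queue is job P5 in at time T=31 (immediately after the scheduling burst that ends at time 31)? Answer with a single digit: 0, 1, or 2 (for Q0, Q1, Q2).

t=0-3: P1@Q0 runs 3, rem=2, quantum used, demote→Q1. Q0=[P2,P3,P4,P5] Q1=[P1] Q2=[]
t=3-6: P2@Q0 runs 3, rem=12, quantum used, demote→Q1. Q0=[P3,P4,P5] Q1=[P1,P2] Q2=[]
t=6-9: P3@Q0 runs 3, rem=12, quantum used, demote→Q1. Q0=[P4,P5] Q1=[P1,P2,P3] Q2=[]
t=9-12: P4@Q0 runs 3, rem=8, I/O yield, promote→Q0. Q0=[P5,P4] Q1=[P1,P2,P3] Q2=[]
t=12-15: P5@Q0 runs 3, rem=10, quantum used, demote→Q1. Q0=[P4] Q1=[P1,P2,P3,P5] Q2=[]
t=15-18: P4@Q0 runs 3, rem=5, I/O yield, promote→Q0. Q0=[P4] Q1=[P1,P2,P3,P5] Q2=[]
t=18-21: P4@Q0 runs 3, rem=2, I/O yield, promote→Q0. Q0=[P4] Q1=[P1,P2,P3,P5] Q2=[]
t=21-23: P4@Q0 runs 2, rem=0, completes. Q0=[] Q1=[P1,P2,P3,P5] Q2=[]
t=23-25: P1@Q1 runs 2, rem=0, completes. Q0=[] Q1=[P2,P3,P5] Q2=[]
t=25-31: P2@Q1 runs 6, rem=6, quantum used, demote→Q2. Q0=[] Q1=[P3,P5] Q2=[P2]
t=31-37: P3@Q1 runs 6, rem=6, quantum used, demote→Q2. Q0=[] Q1=[P5] Q2=[P2,P3]
t=37-43: P5@Q1 runs 6, rem=4, quantum used, demote→Q2. Q0=[] Q1=[] Q2=[P2,P3,P5]
t=43-49: P2@Q2 runs 6, rem=0, completes. Q0=[] Q1=[] Q2=[P3,P5]
t=49-55: P3@Q2 runs 6, rem=0, completes. Q0=[] Q1=[] Q2=[P5]
t=55-59: P5@Q2 runs 4, rem=0, completes. Q0=[] Q1=[] Q2=[]

Answer: 1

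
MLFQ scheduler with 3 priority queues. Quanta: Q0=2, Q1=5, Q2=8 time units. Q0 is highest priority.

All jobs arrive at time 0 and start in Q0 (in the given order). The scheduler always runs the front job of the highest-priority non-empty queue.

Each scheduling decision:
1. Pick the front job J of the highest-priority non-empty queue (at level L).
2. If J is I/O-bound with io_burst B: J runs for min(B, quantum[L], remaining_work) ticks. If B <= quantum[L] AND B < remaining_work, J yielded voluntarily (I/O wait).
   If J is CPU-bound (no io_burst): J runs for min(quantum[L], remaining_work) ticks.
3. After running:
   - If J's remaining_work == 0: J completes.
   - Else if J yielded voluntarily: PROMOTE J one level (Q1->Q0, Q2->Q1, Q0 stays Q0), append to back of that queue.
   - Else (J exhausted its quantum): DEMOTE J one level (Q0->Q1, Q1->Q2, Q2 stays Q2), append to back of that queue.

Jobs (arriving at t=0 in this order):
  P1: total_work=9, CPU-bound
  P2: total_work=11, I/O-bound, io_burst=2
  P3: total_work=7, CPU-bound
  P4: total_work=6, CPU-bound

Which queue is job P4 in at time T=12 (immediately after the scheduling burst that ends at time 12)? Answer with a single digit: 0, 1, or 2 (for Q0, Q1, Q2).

t=0-2: P1@Q0 runs 2, rem=7, quantum used, demote→Q1. Q0=[P2,P3,P4] Q1=[P1] Q2=[]
t=2-4: P2@Q0 runs 2, rem=9, I/O yield, promote→Q0. Q0=[P3,P4,P2] Q1=[P1] Q2=[]
t=4-6: P3@Q0 runs 2, rem=5, quantum used, demote→Q1. Q0=[P4,P2] Q1=[P1,P3] Q2=[]
t=6-8: P4@Q0 runs 2, rem=4, quantum used, demote→Q1. Q0=[P2] Q1=[P1,P3,P4] Q2=[]
t=8-10: P2@Q0 runs 2, rem=7, I/O yield, promote→Q0. Q0=[P2] Q1=[P1,P3,P4] Q2=[]
t=10-12: P2@Q0 runs 2, rem=5, I/O yield, promote→Q0. Q0=[P2] Q1=[P1,P3,P4] Q2=[]
t=12-14: P2@Q0 runs 2, rem=3, I/O yield, promote→Q0. Q0=[P2] Q1=[P1,P3,P4] Q2=[]
t=14-16: P2@Q0 runs 2, rem=1, I/O yield, promote→Q0. Q0=[P2] Q1=[P1,P3,P4] Q2=[]
t=16-17: P2@Q0 runs 1, rem=0, completes. Q0=[] Q1=[P1,P3,P4] Q2=[]
t=17-22: P1@Q1 runs 5, rem=2, quantum used, demote→Q2. Q0=[] Q1=[P3,P4] Q2=[P1]
t=22-27: P3@Q1 runs 5, rem=0, completes. Q0=[] Q1=[P4] Q2=[P1]
t=27-31: P4@Q1 runs 4, rem=0, completes. Q0=[] Q1=[] Q2=[P1]
t=31-33: P1@Q2 runs 2, rem=0, completes. Q0=[] Q1=[] Q2=[]

Answer: 1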